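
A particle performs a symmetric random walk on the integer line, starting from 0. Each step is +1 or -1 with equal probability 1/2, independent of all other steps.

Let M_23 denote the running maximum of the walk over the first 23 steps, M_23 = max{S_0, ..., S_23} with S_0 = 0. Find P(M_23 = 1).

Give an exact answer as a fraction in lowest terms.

Answer: 676039/4194304

Derivation:
Let M_23 = max(S_0,...,S_23). Use the reflection principle: for j ≥ 1, #{paths with M_23 ≥ j} = #{S_23 ≥ j} + #{S_23 ≥ j+1}.
By reflection, #{M_23 ≥ 1} = #{S_23 ≥ 1} + #{S_23 ≥ 2} = 4194304 + 2842226 = 7036530.
#{M_23 ≥ 2} = #{S_23 ≥ 2} + #{S_23 ≥ 3} = 2842226 + 2842226 = 5684452.
#{M_23 = 1} = 7036530 - 5684452 = 1352078.
P(M_23 = 1) = 1352078/8388608 = 676039/4194304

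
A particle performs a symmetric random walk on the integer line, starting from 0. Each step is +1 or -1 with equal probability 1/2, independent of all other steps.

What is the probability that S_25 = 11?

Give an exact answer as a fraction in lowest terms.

To reach position 11 after 25 steps: need 18 steps of +1 and 7 of -1.
Favorable paths: C(25,18) = 480700
Total paths: 2^25 = 33554432
P = 480700/33554432 = 120175/8388608

Answer: 120175/8388608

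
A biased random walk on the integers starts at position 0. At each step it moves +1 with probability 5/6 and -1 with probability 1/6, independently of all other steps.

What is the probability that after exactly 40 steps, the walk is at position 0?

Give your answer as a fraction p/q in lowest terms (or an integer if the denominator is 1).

Answer: 365168594837188720703125/371319292745659279662190166016

Derivation:
To be at 0 after 40 steps: need exactly 20 steps of +1 and 20 of -1.
Number of such sequences: C(40,20) = 137846528820
Each has probability (5/6)^20 · (1/6)^20 = 95367431640625/13367494538843734067838845976576
P = 137846528820 · 95367431640625/13367494538843734067838845976576 = 365168594837188720703125/371319292745659279662190166016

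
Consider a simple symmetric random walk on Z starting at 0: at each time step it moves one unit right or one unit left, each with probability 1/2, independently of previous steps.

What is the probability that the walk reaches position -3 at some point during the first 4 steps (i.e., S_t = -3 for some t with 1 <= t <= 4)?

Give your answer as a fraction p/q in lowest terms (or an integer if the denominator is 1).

Answer: 1/8

Derivation:
Count via complement. Let g(t,s) = #length-t paths at position s with S_1..S_t all ≠ -3.
g(t,s) = g(t-1,s-1) + g(t-1,s+1) for s ≠ -3; g(t,-3) = 0.
t=0: g(0,0)=1
t=1: g(1,-1)=1 g(1,1)=1
t=2: g(2,-2)=1 g(2,0)=2 g(2,2)=1
t=3: g(3,-1)=3 g(3,1)=3 g(3,3)=1
t=4: g(4,-2)=3 g(4,0)=6 g(4,2)=4 g(4,4)=1
Paths never hitting -3: Σ_s g(4,s) = 14
Paths hitting -3: 2^4 - 14 = 2
P = 2/16 = 1/8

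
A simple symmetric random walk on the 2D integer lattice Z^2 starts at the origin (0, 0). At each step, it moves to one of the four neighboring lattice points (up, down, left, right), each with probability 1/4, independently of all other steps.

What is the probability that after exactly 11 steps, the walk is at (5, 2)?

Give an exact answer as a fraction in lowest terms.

Let h be the number of horizontal steps (so 11-h are vertical). To end at (5,2) need (h+5)/2 right-steps and ((11-h)+2)/2 up-steps.
Sum over h with 5 ≤ h ≤ 9, h ≡ 1 (mod 2), 11-h ≡ 0 (mod 2):
h=5: C(11,5)·C(5,5)·C(6,4) = 462·1·15 = 6930
h=7: C(11,7)·C(7,6)·C(4,3) = 330·7·4 = 9240
h=9: C(11,9)·C(9,7)·C(2,2) = 55·36·1 = 1980
Total favorable: 18150
Total paths: 4^11 = 4194304
P = 18150/4194304 = 9075/2097152

Answer: 9075/2097152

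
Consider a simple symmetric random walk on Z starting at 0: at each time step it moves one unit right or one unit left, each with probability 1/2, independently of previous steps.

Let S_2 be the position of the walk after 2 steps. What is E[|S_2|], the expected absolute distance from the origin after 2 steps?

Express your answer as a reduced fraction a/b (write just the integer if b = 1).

Answer: 1

Derivation:
S_2 takes values m ≡ 0 (mod 2) with |m| ≤ 2; P(S_2=m) = C(2,(2+m)/2)/2^2.
Total paths: 2^2 = 4
Distribution: P(S=-2)=1/4, P(S=0)=2/4, P(S=2)=1/4
E[|S_2|] = Σ_m |m|·P(S_2=m) = 4/4 = 1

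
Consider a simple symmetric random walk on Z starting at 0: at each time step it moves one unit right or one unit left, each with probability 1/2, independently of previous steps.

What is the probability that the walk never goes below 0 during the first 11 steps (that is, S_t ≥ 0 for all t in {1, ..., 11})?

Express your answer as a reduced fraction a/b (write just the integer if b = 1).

Answer: 231/1024

Derivation:
Let f(t,s) = #length-t paths at position s with S_1..S_t all ≥ 0.
f(t,s) = f(t-1,s-1) + f(t-1,s+1) for s ≥ 0; f(t,s) = 0 for s < 0.
t=0: f(0,0)=1
t=1: f(1,1)=1
t=2: f(2,0)=1 f(2,2)=1
t=3: f(3,1)=2 f(3,3)=1
t=4: f(4,0)=2 f(4,2)=3 f(4,4)=1
t=5: f(5,1)=5 f(5,3)=4 f(5,5)=1
t=6: f(6,0)=5 f(6,2)=9 f(6,4)=5 f(6,6)=1
t=7: f(7,1)=14 f(7,3)=14 f(7,5)=6 f(7,7)=1
t=8: f(8,0)=14 f(8,2)=28 f(8,4)=20 f(8,6)=7 f(8,8)=1
t=9: f(9,1)=42 f(9,3)=48 f(9,5)=27 f(9,7)=8 f(9,9)=1
t=10: f(10,0)=42 f(10,2)=90 f(10,4)=75 f(10,6)=35 f(10,8)=9 f(10,10)=1
t=11: f(11,1)=132 f(11,3)=165 f(11,5)=110 f(11,7)=44 f(11,9)=10 f(11,11)=1
Σ_s f(11,s) = 462
P = 462/2048 = 231/1024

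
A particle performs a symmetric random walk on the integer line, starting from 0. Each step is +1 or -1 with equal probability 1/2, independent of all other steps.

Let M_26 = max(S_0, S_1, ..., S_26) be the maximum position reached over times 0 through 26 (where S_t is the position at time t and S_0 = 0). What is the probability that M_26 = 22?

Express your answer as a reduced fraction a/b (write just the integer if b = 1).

Answer: 325/67108864

Derivation:
Let M_26 = max(S_0,...,S_26). Use the reflection principle: for j ≥ 1, #{paths with M_26 ≥ j} = #{S_26 ≥ j} + #{S_26 ≥ j+1}.
By reflection, #{M_26 ≥ 22} = #{S_26 ≥ 22} + #{S_26 ≥ 23} = 352 + 27 = 379.
#{M_26 ≥ 23} = #{S_26 ≥ 23} + #{S_26 ≥ 24} = 27 + 27 = 54.
#{M_26 = 22} = 379 - 54 = 325.
P(M_26 = 22) = 325/67108864 = 325/67108864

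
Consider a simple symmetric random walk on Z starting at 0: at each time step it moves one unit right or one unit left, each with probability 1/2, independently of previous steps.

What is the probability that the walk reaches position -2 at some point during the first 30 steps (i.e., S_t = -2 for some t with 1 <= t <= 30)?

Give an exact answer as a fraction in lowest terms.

Count via complement. Let g(t,s) = #length-t paths at position s with S_1..S_t all ≠ -2.
g(t,s) = g(t-1,s-1) + g(t-1,s+1) for s ≠ -2; g(t,-2) = 0.
t=0: g(0,0)=1
t=1: g(1,-1)=1 g(1,1)=1
t=2: g(2,0)=2 g(2,2)=1
t=3: g(3,-1)=2 g(3,1)=3 g(3,3)=1
t=4: g(4,0)=5 g(4,2)=4 g(4,4)=1
t=5: g(5,-1)=5 g(5,1)=9 g(5,3)=5 g(5,5)=1
t=6: g(6,0)=14 g(6,2)=14 g(6,4)=6 g(6,6)=1
t=7: g(7,-1)=14 g(7,1)=28 g(7,3)=20 g(7,5)=7 g(7,7)=1
t=8: g(8,0)=42 g(8,2)=48 g(8,4)=27 g(8,6)=8 g(8,8)=1
t=9: g(9,-1)=42 g(9,1)=90 g(9,3)=75 g(9,5)=35 g(9,7)=9 g(9,9)=1
t=10: g(10,0)=132 g(10,2)=165 g(10,4)=110 g(10,6)=44 g(10,8)=10 g(10,10)=1
t=11: g(11,-1)=132 g(11,1)=297 g(11,3)=275 g(11,5)=154 g(11,7)=54 g(11,9)=11 g(11,11)=1
t=12: g(12,0)=429 g(12,2)=572 g(12,4)=429 g(12,6)=208 g(12,8)=65 g(12,10)=12 g(12,12)=1
t=13: g(13,-1)=429 g(13,1)=1001 g(13,3)=1001 g(13,5)=637 g(13,7)=273 g(13,9)=77 g(13,11)=13 g(13,13)=1
t=14: g(14,0)=1430 g(14,2)=2002 g(14,4)=1638 g(14,6)=910 g(14,8)=350 g(14,10)=90 g(14,12)=14 g(14,14)=1
t=15: g(15,-1)=1430 g(15,1)=3432 g(15,3)=3640 g(15,5)=2548 g(15,7)=1260 g(15,9)=440 g(15,11)=104 g(15,13)=15 g(15,15)=1
t=16: g(16,0)=4862 g(16,2)=7072 g(16,4)=6188 g(16,6)=3808 g(16,8)=1700 g(16,10)=544 g(16,12)=119 g(16,14)=16 g(16,16)=1
t=17: g(17,-1)=4862 g(17,1)=11934 g(17,3)=13260 g(17,5)=9996 g(17,7)=5508 g(17,9)=2244 g(17,11)=663 g(17,13)=135 g(17,15)=17 g(17,17)=1
t=18: g(18,0)=16796 g(18,2)=25194 g(18,4)=23256 g(18,6)=15504 g(18,8)=7752 g(18,10)=2907 g(18,12)=798 g(18,14)=152 g(18,16)=18 g(18,18)=1
t=19: g(19,-1)=16796 g(19,1)=41990 g(19,3)=48450 g(19,5)=38760 g(19,7)=23256 g(19,9)=10659 g(19,11)=3705 g(19,13)=950 g(19,15)=170 g(19,17)=19 g(19,19)=1
t=20: g(20,0)=58786 g(20,2)=90440 g(20,4)=87210 g(20,6)=62016 g(20,8)=33915 g(20,10)=14364 g(20,12)=4655 g(20,14)=1120 g(20,16)=189 g(20,18)=20 g(20,20)=1
t=21: g(21,-1)=58786 g(21,1)=149226 g(21,3)=177650 g(21,5)=149226 g(21,7)=95931 g(21,9)=48279 g(21,11)=19019 g(21,13)=5775 g(21,15)=1309 g(21,17)=209 g(21,19)=21 g(21,21)=1
t=22: g(22,0)=208012 g(22,2)=326876 g(22,4)=326876 g(22,6)=245157 g(22,8)=144210 g(22,10)=67298 g(22,12)=24794 g(22,14)=7084 g(22,16)=1518 g(22,18)=230 g(22,20)=22 g(22,22)=1
t=23: g(23,-1)=208012 g(23,1)=534888 g(23,3)=653752 g(23,5)=572033 g(23,7)=389367 g(23,9)=211508 g(23,11)=92092 g(23,13)=31878 g(23,15)=8602 g(23,17)=1748 g(23,19)=252 g(23,21)=23 g(23,23)=1
t=24: g(24,0)=742900 g(24,2)=1188640 g(24,4)=1225785 g(24,6)=961400 g(24,8)=600875 g(24,10)=303600 g(24,12)=123970 g(24,14)=40480 g(24,16)=10350 g(24,18)=2000 g(24,20)=275 g(24,22)=24 g(24,24)=1
t=25: g(25,-1)=742900 g(25,1)=1931540 g(25,3)=2414425 g(25,5)=2187185 g(25,7)=1562275 g(25,9)=904475 g(25,11)=427570 g(25,13)=164450 g(25,15)=50830 g(25,17)=12350 g(25,19)=2275 g(25,21)=299 g(25,23)=25 g(25,25)=1
t=26: g(26,0)=2674440 g(26,2)=4345965 g(26,4)=4601610 g(26,6)=3749460 g(26,8)=2466750 g(26,10)=1332045 g(26,12)=592020 g(26,14)=215280 g(26,16)=63180 g(26,18)=14625 g(26,20)=2574 g(26,22)=324 g(26,24)=26 g(26,26)=1
t=27: g(27,-1)=2674440 g(27,1)=7020405 g(27,3)=8947575 g(27,5)=8351070 g(27,7)=6216210 g(27,9)=3798795 g(27,11)=1924065 g(27,13)=807300 g(27,15)=278460 g(27,17)=77805 g(27,19)=17199 g(27,21)=2898 g(27,23)=350 g(27,25)=27 g(27,27)=1
t=28: g(28,0)=9694845 g(28,2)=15967980 g(28,4)=17298645 g(28,6)=14567280 g(28,8)=10015005 g(28,10)=5722860 g(28,12)=2731365 g(28,14)=1085760 g(28,16)=356265 g(28,18)=95004 g(28,20)=20097 g(28,22)=3248 g(28,24)=377 g(28,26)=28 g(28,28)=1
t=29: g(29,-1)=9694845 g(29,1)=25662825 g(29,3)=33266625 g(29,5)=31865925 g(29,7)=24582285 g(29,9)=15737865 g(29,11)=8454225 g(29,13)=3817125 g(29,15)=1442025 g(29,17)=451269 g(29,19)=115101 g(29,21)=23345 g(29,23)=3625 g(29,25)=405 g(29,27)=29 g(29,29)=1
t=30: g(30,0)=35357670 g(30,2)=58929450 g(30,4)=65132550 g(30,6)=56448210 g(30,8)=40320150 g(30,10)=24192090 g(30,12)=12271350 g(30,14)=5259150 g(30,16)=1893294 g(30,18)=566370 g(30,20)=138446 g(30,22)=26970 g(30,24)=4030 g(30,26)=434 g(30,28)=30 g(30,30)=1
Paths never hitting -2: Σ_s g(30,s) = 300540195
Paths hitting -2: 2^30 - 300540195 = 773201629
P = 773201629/1073741824 = 773201629/1073741824

Answer: 773201629/1073741824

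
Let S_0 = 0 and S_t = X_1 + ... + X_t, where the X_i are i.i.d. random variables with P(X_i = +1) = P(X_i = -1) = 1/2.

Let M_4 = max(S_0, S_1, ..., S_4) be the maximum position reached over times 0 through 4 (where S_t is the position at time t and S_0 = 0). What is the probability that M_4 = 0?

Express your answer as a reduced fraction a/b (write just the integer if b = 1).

Let M_4 = max(S_0,...,S_4). Use the reflection principle: for j ≥ 1, #{paths with M_4 ≥ j} = #{S_4 ≥ j} + #{S_4 ≥ j+1}.
P(M_4 ≥ 0) = 1 since S_0 = 0, so #{M_4 ≥ 0} = 16.
#{M_4 ≥ 1} = #{S_4 ≥ 1} + #{S_4 ≥ 2} = 5 + 5 = 10.
#{M_4 = 0} = 16 - 10 = 6.
P(M_4 = 0) = 6/16 = 3/8

Answer: 3/8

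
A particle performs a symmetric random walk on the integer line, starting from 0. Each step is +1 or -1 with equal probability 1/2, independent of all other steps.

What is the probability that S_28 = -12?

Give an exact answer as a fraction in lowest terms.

To reach position -12 after 28 steps: need 8 steps of +1 and 20 of -1.
Favorable paths: C(28,8) = 3108105
Total paths: 2^28 = 268435456
P = 3108105/268435456 = 3108105/268435456

Answer: 3108105/268435456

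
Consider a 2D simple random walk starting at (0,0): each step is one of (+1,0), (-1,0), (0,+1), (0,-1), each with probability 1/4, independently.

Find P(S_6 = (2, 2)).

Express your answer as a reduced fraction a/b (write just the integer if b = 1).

Let h be the number of horizontal steps (so 6-h are vertical). To end at (2,2) need (h+2)/2 right-steps and ((6-h)+2)/2 up-steps.
Sum over h with 2 ≤ h ≤ 4, h ≡ 0 (mod 2), 6-h ≡ 0 (mod 2):
h=2: C(6,2)·C(2,2)·C(4,3) = 15·1·4 = 60
h=4: C(6,4)·C(4,3)·C(2,2) = 15·4·1 = 60
Total favorable: 120
Total paths: 4^6 = 4096
P = 120/4096 = 15/512

Answer: 15/512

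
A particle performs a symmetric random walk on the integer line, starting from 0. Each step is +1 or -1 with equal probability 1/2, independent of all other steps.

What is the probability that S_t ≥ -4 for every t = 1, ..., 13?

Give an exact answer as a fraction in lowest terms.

Let f(t,s) = #length-t paths at position s with S_1..S_t all ≥ -4.
f(t,s) = f(t-1,s-1) + f(t-1,s+1) for s ≥ -4; f(t,s) = 0 for s < -4.
t=0: f(0,0)=1
t=1: f(1,-1)=1 f(1,1)=1
t=2: f(2,-2)=1 f(2,0)=2 f(2,2)=1
t=3: f(3,-3)=1 f(3,-1)=3 f(3,1)=3 f(3,3)=1
t=4: f(4,-4)=1 f(4,-2)=4 f(4,0)=6 f(4,2)=4 f(4,4)=1
t=5: f(5,-3)=5 f(5,-1)=10 f(5,1)=10 f(5,3)=5 f(5,5)=1
t=6: f(6,-4)=5 f(6,-2)=15 f(6,0)=20 f(6,2)=15 f(6,4)=6 f(6,6)=1
t=7: f(7,-3)=20 f(7,-1)=35 f(7,1)=35 f(7,3)=21 f(7,5)=7 f(7,7)=1
t=8: f(8,-4)=20 f(8,-2)=55 f(8,0)=70 f(8,2)=56 f(8,4)=28 f(8,6)=8 f(8,8)=1
t=9: f(9,-3)=75 f(9,-1)=125 f(9,1)=126 f(9,3)=84 f(9,5)=36 f(9,7)=9 f(9,9)=1
t=10: f(10,-4)=75 f(10,-2)=200 f(10,0)=251 f(10,2)=210 f(10,4)=120 f(10,6)=45 f(10,8)=10 f(10,10)=1
t=11: f(11,-3)=275 f(11,-1)=451 f(11,1)=461 f(11,3)=330 f(11,5)=165 f(11,7)=55 f(11,9)=11 f(11,11)=1
t=12: f(12,-4)=275 f(12,-2)=726 f(12,0)=912 f(12,2)=791 f(12,4)=495 f(12,6)=220 f(12,8)=66 f(12,10)=12 f(12,12)=1
t=13: f(13,-3)=1001 f(13,-1)=1638 f(13,1)=1703 f(13,3)=1286 f(13,5)=715 f(13,7)=286 f(13,9)=78 f(13,11)=13 f(13,13)=1
Σ_s f(13,s) = 6721
P = 6721/8192 = 6721/8192

Answer: 6721/8192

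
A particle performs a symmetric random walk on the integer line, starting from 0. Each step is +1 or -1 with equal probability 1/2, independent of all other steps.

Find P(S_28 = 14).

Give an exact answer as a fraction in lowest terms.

Answer: 148005/33554432

Derivation:
To reach position 14 after 28 steps: need 21 steps of +1 and 7 of -1.
Favorable paths: C(28,21) = 1184040
Total paths: 2^28 = 268435456
P = 1184040/268435456 = 148005/33554432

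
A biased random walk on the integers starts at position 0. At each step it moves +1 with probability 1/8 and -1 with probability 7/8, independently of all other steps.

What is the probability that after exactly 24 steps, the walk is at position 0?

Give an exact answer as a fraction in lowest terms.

To be at 0 after 24 steps: need exactly 12 steps of +1 and 12 of -1.
Number of such sequences: C(24,12) = 2704156
Each has probability (1/8)^12 · (7/8)^12 = 13841287201/4722366482869645213696
P = 2704156 · 13841287201/4722366482869645213696 = 9357249958076839/1180591620717411303424

Answer: 9357249958076839/1180591620717411303424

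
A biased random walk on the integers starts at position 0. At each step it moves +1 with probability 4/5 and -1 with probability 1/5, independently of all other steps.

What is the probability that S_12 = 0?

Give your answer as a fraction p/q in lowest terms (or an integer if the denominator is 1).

To be at 0 after 12 steps: need exactly 6 steps of +1 and 6 of -1.
Number of such sequences: C(12,6) = 924
Each has probability (4/5)^6 · (1/5)^6 = 4096/244140625
P = 924 · 4096/244140625 = 3784704/244140625

Answer: 3784704/244140625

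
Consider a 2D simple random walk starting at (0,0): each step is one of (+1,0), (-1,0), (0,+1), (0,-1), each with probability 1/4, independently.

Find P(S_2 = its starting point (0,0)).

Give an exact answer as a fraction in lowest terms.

Let h be the number of horizontal steps (so 2-h are vertical). To end at (0,0) need (h+0)/2 right-steps and ((2-h)+0)/2 up-steps.
Sum over h with 0 ≤ h ≤ 2, h ≡ 0 (mod 2), 2-h ≡ 0 (mod 2):
h=0: C(2,0)·C(0,0)·C(2,1) = 1·1·2 = 2
h=2: C(2,2)·C(2,1)·C(0,0) = 1·2·1 = 2
Total favorable: 4
Total paths: 4^2 = 16
P = 4/16 = 1/4

Answer: 1/4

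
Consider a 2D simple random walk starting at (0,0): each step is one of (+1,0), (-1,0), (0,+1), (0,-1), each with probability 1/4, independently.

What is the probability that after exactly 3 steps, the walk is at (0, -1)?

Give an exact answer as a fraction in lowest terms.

Answer: 9/64

Derivation:
Let h be the number of horizontal steps (so 3-h are vertical). To end at (0,-1) need (h+0)/2 right-steps and ((3-h)-1)/2 up-steps.
Sum over h with 0 ≤ h ≤ 2, h ≡ 0 (mod 2), 3-h ≡ 1 (mod 2):
h=0: C(3,0)·C(0,0)·C(3,1) = 1·1·3 = 3
h=2: C(3,2)·C(2,1)·C(1,0) = 3·2·1 = 6
Total favorable: 9
Total paths: 4^3 = 64
P = 9/64 = 9/64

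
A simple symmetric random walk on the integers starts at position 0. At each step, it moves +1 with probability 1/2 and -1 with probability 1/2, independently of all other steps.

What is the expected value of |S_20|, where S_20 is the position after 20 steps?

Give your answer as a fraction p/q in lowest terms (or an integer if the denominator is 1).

S_20 takes values m ≡ 0 (mod 2) with |m| ≤ 20; P(S_20=m) = C(20,(20+m)/2)/2^20.
Total paths: 2^20 = 1048576
Distribution: P(S=-20)=1/1048576, P(S=-18)=20/1048576, P(S=-16)=190/1048576, P(S=-14)=1140/1048576, P(S=-12)=4845/1048576, P(S=-10)=15504/1048576, P(S=-8)=38760/1048576, P(S=-6)=77520/1048576, P(S=-4)=125970/1048576, P(S=-2)=167960/1048576, P(S=0)=184756/1048576, P(S=2)=167960/1048576, P(S=4)=125970/1048576, P(S=6)=77520/1048576, P(S=8)=38760/1048576, P(S=10)=15504/1048576, P(S=12)=4845/1048576, P(S=14)=1140/1048576, P(S=16)=190/1048576, P(S=18)=20/1048576, P(S=20)=1/1048576
E[|S_20|] = Σ_m |m|·P(S_20=m) = 3695120/1048576 = 230945/65536

Answer: 230945/65536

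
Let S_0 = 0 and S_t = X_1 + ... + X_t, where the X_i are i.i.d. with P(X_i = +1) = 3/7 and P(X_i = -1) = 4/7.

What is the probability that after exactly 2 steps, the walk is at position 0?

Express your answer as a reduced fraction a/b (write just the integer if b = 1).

Answer: 24/49

Derivation:
To be at 0 after 2 steps: need exactly 1 step of +1 and 1 of -1.
Number of such sequences: C(2,1) = 2
Each has probability (3/7)^1 · (4/7)^1 = 12/49
P = 2 · 12/49 = 24/49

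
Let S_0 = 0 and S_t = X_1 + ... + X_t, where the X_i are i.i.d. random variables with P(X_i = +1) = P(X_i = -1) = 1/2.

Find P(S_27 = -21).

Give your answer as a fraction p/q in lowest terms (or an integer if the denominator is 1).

To reach position -21 after 27 steps: need 3 steps of +1 and 24 of -1.
Favorable paths: C(27,3) = 2925
Total paths: 2^27 = 134217728
P = 2925/134217728 = 2925/134217728

Answer: 2925/134217728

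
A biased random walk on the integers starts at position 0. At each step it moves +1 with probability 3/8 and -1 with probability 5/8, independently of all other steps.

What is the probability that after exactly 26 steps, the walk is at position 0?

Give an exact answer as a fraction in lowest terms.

Answer: 2530199553497314453125/37778931862957161709568

Derivation:
To be at 0 after 26 steps: need exactly 13 steps of +1 and 13 of -1.
Number of such sequences: C(26,13) = 10400600
Each has probability (3/8)^13 · (5/8)^13 = 1946195068359375/302231454903657293676544
P = 10400600 · 1946195068359375/302231454903657293676544 = 2530199553497314453125/37778931862957161709568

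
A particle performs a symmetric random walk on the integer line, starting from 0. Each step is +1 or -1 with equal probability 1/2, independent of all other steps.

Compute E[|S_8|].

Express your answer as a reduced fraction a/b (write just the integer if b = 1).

Answer: 35/16

Derivation:
S_8 takes values m ≡ 0 (mod 2) with |m| ≤ 8; P(S_8=m) = C(8,(8+m)/2)/2^8.
Total paths: 2^8 = 256
Distribution: P(S=-8)=1/256, P(S=-6)=8/256, P(S=-4)=28/256, P(S=-2)=56/256, P(S=0)=70/256, P(S=2)=56/256, P(S=4)=28/256, P(S=6)=8/256, P(S=8)=1/256
E[|S_8|] = Σ_m |m|·P(S_8=m) = 560/256 = 35/16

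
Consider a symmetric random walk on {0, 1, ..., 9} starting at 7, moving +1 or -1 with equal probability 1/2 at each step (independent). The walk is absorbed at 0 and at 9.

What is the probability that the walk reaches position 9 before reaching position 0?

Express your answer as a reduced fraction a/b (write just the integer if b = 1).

Symmetric walk (p = 1/2): the harmonic-function argument gives P(hit 9 before 0 | start at 7) = a/N.
P = 7/9 = 7/9

Answer: 7/9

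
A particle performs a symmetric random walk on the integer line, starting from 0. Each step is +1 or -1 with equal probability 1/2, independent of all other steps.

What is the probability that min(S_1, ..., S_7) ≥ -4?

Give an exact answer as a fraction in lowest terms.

Let f(t,s) = #length-t paths at position s with S_1..S_t all ≥ -4.
f(t,s) = f(t-1,s-1) + f(t-1,s+1) for s ≥ -4; f(t,s) = 0 for s < -4.
t=0: f(0,0)=1
t=1: f(1,-1)=1 f(1,1)=1
t=2: f(2,-2)=1 f(2,0)=2 f(2,2)=1
t=3: f(3,-3)=1 f(3,-1)=3 f(3,1)=3 f(3,3)=1
t=4: f(4,-4)=1 f(4,-2)=4 f(4,0)=6 f(4,2)=4 f(4,4)=1
t=5: f(5,-3)=5 f(5,-1)=10 f(5,1)=10 f(5,3)=5 f(5,5)=1
t=6: f(6,-4)=5 f(6,-2)=15 f(6,0)=20 f(6,2)=15 f(6,4)=6 f(6,6)=1
t=7: f(7,-3)=20 f(7,-1)=35 f(7,1)=35 f(7,3)=21 f(7,5)=7 f(7,7)=1
Σ_s f(7,s) = 119
P = 119/128 = 119/128

Answer: 119/128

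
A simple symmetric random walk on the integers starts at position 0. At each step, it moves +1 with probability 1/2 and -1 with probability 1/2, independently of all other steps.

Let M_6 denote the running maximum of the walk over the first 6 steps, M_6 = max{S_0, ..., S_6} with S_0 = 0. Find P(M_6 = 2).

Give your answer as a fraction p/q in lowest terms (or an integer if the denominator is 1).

Answer: 15/64

Derivation:
Let M_6 = max(S_0,...,S_6). Use the reflection principle: for j ≥ 1, #{paths with M_6 ≥ j} = #{S_6 ≥ j} + #{S_6 ≥ j+1}.
By reflection, #{M_6 ≥ 2} = #{S_6 ≥ 2} + #{S_6 ≥ 3} = 22 + 7 = 29.
#{M_6 ≥ 3} = #{S_6 ≥ 3} + #{S_6 ≥ 4} = 7 + 7 = 14.
#{M_6 = 2} = 29 - 14 = 15.
P(M_6 = 2) = 15/64 = 15/64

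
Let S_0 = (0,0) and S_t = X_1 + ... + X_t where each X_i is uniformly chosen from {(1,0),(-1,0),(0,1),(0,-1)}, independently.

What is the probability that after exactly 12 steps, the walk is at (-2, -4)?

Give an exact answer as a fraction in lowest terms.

Let h be the number of horizontal steps (so 12-h are vertical). To end at (-2,-4) need (h-2)/2 right-steps and ((12-h)-4)/2 up-steps.
Sum over h with 2 ≤ h ≤ 8, h ≡ 0 (mod 2), 12-h ≡ 0 (mod 2):
h=2: C(12,2)·C(2,0)·C(10,3) = 66·1·120 = 7920
h=4: C(12,4)·C(4,1)·C(8,2) = 495·4·28 = 55440
h=6: C(12,6)·C(6,2)·C(6,1) = 924·15·6 = 83160
h=8: C(12,8)·C(8,3)·C(4,0) = 495·56·1 = 27720
Total favorable: 174240
Total paths: 4^12 = 16777216
P = 174240/16777216 = 5445/524288

Answer: 5445/524288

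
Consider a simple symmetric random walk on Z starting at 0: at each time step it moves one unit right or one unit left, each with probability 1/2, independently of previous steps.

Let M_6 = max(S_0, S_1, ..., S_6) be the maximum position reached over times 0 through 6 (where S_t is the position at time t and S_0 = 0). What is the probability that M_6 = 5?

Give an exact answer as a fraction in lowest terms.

Let M_6 = max(S_0,...,S_6). Use the reflection principle: for j ≥ 1, #{paths with M_6 ≥ j} = #{S_6 ≥ j} + #{S_6 ≥ j+1}.
By reflection, #{M_6 ≥ 5} = #{S_6 ≥ 5} + #{S_6 ≥ 6} = 1 + 1 = 2.
#{M_6 ≥ 6} = #{S_6 ≥ 6} + #{S_6 ≥ 7} = 1 + 0 = 1.
#{M_6 = 5} = 2 - 1 = 1.
P(M_6 = 5) = 1/64 = 1/64

Answer: 1/64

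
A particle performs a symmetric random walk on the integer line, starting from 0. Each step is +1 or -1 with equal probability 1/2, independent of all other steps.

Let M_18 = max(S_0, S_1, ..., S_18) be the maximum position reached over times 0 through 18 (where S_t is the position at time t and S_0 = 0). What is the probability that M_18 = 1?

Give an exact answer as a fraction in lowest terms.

Let M_18 = max(S_0,...,S_18). Use the reflection principle: for j ≥ 1, #{paths with M_18 ≥ j} = #{S_18 ≥ j} + #{S_18 ≥ j+1}.
By reflection, #{M_18 ≥ 1} = #{S_18 ≥ 1} + #{S_18 ≥ 2} = 106762 + 106762 = 213524.
#{M_18 ≥ 2} = #{S_18 ≥ 2} + #{S_18 ≥ 3} = 106762 + 63004 = 169766.
#{M_18 = 1} = 213524 - 169766 = 43758.
P(M_18 = 1) = 43758/262144 = 21879/131072

Answer: 21879/131072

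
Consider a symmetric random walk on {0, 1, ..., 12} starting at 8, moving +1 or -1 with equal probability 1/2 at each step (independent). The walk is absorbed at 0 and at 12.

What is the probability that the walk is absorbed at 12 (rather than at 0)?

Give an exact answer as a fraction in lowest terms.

Symmetric walk (p = 1/2): the harmonic-function argument gives P(hit 12 before 0 | start at 8) = a/N.
P = 8/12 = 2/3

Answer: 2/3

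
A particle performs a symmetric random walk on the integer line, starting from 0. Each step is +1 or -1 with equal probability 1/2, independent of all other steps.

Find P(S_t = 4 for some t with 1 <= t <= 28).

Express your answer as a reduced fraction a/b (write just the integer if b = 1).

Answer: 123012781/268435456

Derivation:
Count via complement. Let g(t,s) = #length-t paths at position s with S_1..S_t all ≠ 4.
g(t,s) = g(t-1,s-1) + g(t-1,s+1) for s ≠ 4; g(t,4) = 0.
t=0: g(0,0)=1
t=1: g(1,-1)=1 g(1,1)=1
t=2: g(2,-2)=1 g(2,0)=2 g(2,2)=1
t=3: g(3,-3)=1 g(3,-1)=3 g(3,1)=3 g(3,3)=1
t=4: g(4,-4)=1 g(4,-2)=4 g(4,0)=6 g(4,2)=4
t=5: g(5,-5)=1 g(5,-3)=5 g(5,-1)=10 g(5,1)=10 g(5,3)=4
t=6: g(6,-6)=1 g(6,-4)=6 g(6,-2)=15 g(6,0)=20 g(6,2)=14
t=7: g(7,-7)=1 g(7,-5)=7 g(7,-3)=21 g(7,-1)=35 g(7,1)=34 g(7,3)=14
t=8: g(8,-8)=1 g(8,-6)=8 g(8,-4)=28 g(8,-2)=56 g(8,0)=69 g(8,2)=48
t=9: g(9,-9)=1 g(9,-7)=9 g(9,-5)=36 g(9,-3)=84 g(9,-1)=125 g(9,1)=117 g(9,3)=48
t=10: g(10,-10)=1 g(10,-8)=10 g(10,-6)=45 g(10,-4)=120 g(10,-2)=209 g(10,0)=242 g(10,2)=165
t=11: g(11,-11)=1 g(11,-9)=11 g(11,-7)=55 g(11,-5)=165 g(11,-3)=329 g(11,-1)=451 g(11,1)=407 g(11,3)=165
t=12: g(12,-12)=1 g(12,-10)=12 g(12,-8)=66 g(12,-6)=220 g(12,-4)=494 g(12,-2)=780 g(12,0)=858 g(12,2)=572
t=13: g(13,-13)=1 g(13,-11)=13 g(13,-9)=78 g(13,-7)=286 g(13,-5)=714 g(13,-3)=1274 g(13,-1)=1638 g(13,1)=1430 g(13,3)=572
t=14: g(14,-14)=1 g(14,-12)=14 g(14,-10)=91 g(14,-8)=364 g(14,-6)=1000 g(14,-4)=1988 g(14,-2)=2912 g(14,0)=3068 g(14,2)=2002
t=15: g(15,-15)=1 g(15,-13)=15 g(15,-11)=105 g(15,-9)=455 g(15,-7)=1364 g(15,-5)=2988 g(15,-3)=4900 g(15,-1)=5980 g(15,1)=5070 g(15,3)=2002
t=16: g(16,-16)=1 g(16,-14)=16 g(16,-12)=120 g(16,-10)=560 g(16,-8)=1819 g(16,-6)=4352 g(16,-4)=7888 g(16,-2)=10880 g(16,0)=11050 g(16,2)=7072
t=17: g(17,-17)=1 g(17,-15)=17 g(17,-13)=136 g(17,-11)=680 g(17,-9)=2379 g(17,-7)=6171 g(17,-5)=12240 g(17,-3)=18768 g(17,-1)=21930 g(17,1)=18122 g(17,3)=7072
t=18: g(18,-18)=1 g(18,-16)=18 g(18,-14)=153 g(18,-12)=816 g(18,-10)=3059 g(18,-8)=8550 g(18,-6)=18411 g(18,-4)=31008 g(18,-2)=40698 g(18,0)=40052 g(18,2)=25194
t=19: g(19,-19)=1 g(19,-17)=19 g(19,-15)=171 g(19,-13)=969 g(19,-11)=3875 g(19,-9)=11609 g(19,-7)=26961 g(19,-5)=49419 g(19,-3)=71706 g(19,-1)=80750 g(19,1)=65246 g(19,3)=25194
t=20: g(20,-20)=1 g(20,-18)=20 g(20,-16)=190 g(20,-14)=1140 g(20,-12)=4844 g(20,-10)=15484 g(20,-8)=38570 g(20,-6)=76380 g(20,-4)=121125 g(20,-2)=152456 g(20,0)=145996 g(20,2)=90440
t=21: g(21,-21)=1 g(21,-19)=21 g(21,-17)=210 g(21,-15)=1330 g(21,-13)=5984 g(21,-11)=20328 g(21,-9)=54054 g(21,-7)=114950 g(21,-5)=197505 g(21,-3)=273581 g(21,-1)=298452 g(21,1)=236436 g(21,3)=90440
t=22: g(22,-22)=1 g(22,-20)=22 g(22,-18)=231 g(22,-16)=1540 g(22,-14)=7314 g(22,-12)=26312 g(22,-10)=74382 g(22,-8)=169004 g(22,-6)=312455 g(22,-4)=471086 g(22,-2)=572033 g(22,0)=534888 g(22,2)=326876
t=23: g(23,-23)=1 g(23,-21)=23 g(23,-19)=253 g(23,-17)=1771 g(23,-15)=8854 g(23,-13)=33626 g(23,-11)=100694 g(23,-9)=243386 g(23,-7)=481459 g(23,-5)=783541 g(23,-3)=1043119 g(23,-1)=1106921 g(23,1)=861764 g(23,3)=326876
t=24: g(24,-24)=1 g(24,-22)=24 g(24,-20)=276 g(24,-18)=2024 g(24,-16)=10625 g(24,-14)=42480 g(24,-12)=134320 g(24,-10)=344080 g(24,-8)=724845 g(24,-6)=1265000 g(24,-4)=1826660 g(24,-2)=2150040 g(24,0)=1968685 g(24,2)=1188640
t=25: g(25,-25)=1 g(25,-23)=25 g(25,-21)=300 g(25,-19)=2300 g(25,-17)=12649 g(25,-15)=53105 g(25,-13)=176800 g(25,-11)=478400 g(25,-9)=1068925 g(25,-7)=1989845 g(25,-5)=3091660 g(25,-3)=3976700 g(25,-1)=4118725 g(25,1)=3157325 g(25,3)=1188640
t=26: g(26,-26)=1 g(26,-24)=26 g(26,-22)=325 g(26,-20)=2600 g(26,-18)=14949 g(26,-16)=65754 g(26,-14)=229905 g(26,-12)=655200 g(26,-10)=1547325 g(26,-8)=3058770 g(26,-6)=5081505 g(26,-4)=7068360 g(26,-2)=8095425 g(26,0)=7276050 g(26,2)=4345965
t=27: g(27,-27)=1 g(27,-25)=27 g(27,-23)=351 g(27,-21)=2925 g(27,-19)=17549 g(27,-17)=80703 g(27,-15)=295659 g(27,-13)=885105 g(27,-11)=2202525 g(27,-9)=4606095 g(27,-7)=8140275 g(27,-5)=12149865 g(27,-3)=15163785 g(27,-1)=15371475 g(27,1)=11622015 g(27,3)=4345965
t=28: g(28,-28)=1 g(28,-26)=28 g(28,-24)=378 g(28,-22)=3276 g(28,-20)=20474 g(28,-18)=98252 g(28,-16)=376362 g(28,-14)=1180764 g(28,-12)=3087630 g(28,-10)=6808620 g(28,-8)=12746370 g(28,-6)=20290140 g(28,-4)=27313650 g(28,-2)=30535260 g(28,0)=26993490 g(28,2)=15967980
Paths never hitting 4: Σ_s g(28,s) = 145422675
Paths hitting 4: 2^28 - 145422675 = 123012781
P = 123012781/268435456 = 123012781/268435456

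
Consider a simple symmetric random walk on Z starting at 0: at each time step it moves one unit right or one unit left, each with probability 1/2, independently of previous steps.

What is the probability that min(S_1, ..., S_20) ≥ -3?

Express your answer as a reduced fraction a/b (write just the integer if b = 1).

Answer: 323323/524288

Derivation:
Let f(t,s) = #length-t paths at position s with S_1..S_t all ≥ -3.
f(t,s) = f(t-1,s-1) + f(t-1,s+1) for s ≥ -3; f(t,s) = 0 for s < -3.
t=0: f(0,0)=1
t=1: f(1,-1)=1 f(1,1)=1
t=2: f(2,-2)=1 f(2,0)=2 f(2,2)=1
t=3: f(3,-3)=1 f(3,-1)=3 f(3,1)=3 f(3,3)=1
t=4: f(4,-2)=4 f(4,0)=6 f(4,2)=4 f(4,4)=1
t=5: f(5,-3)=4 f(5,-1)=10 f(5,1)=10 f(5,3)=5 f(5,5)=1
t=6: f(6,-2)=14 f(6,0)=20 f(6,2)=15 f(6,4)=6 f(6,6)=1
t=7: f(7,-3)=14 f(7,-1)=34 f(7,1)=35 f(7,3)=21 f(7,5)=7 f(7,7)=1
t=8: f(8,-2)=48 f(8,0)=69 f(8,2)=56 f(8,4)=28 f(8,6)=8 f(8,8)=1
t=9: f(9,-3)=48 f(9,-1)=117 f(9,1)=125 f(9,3)=84 f(9,5)=36 f(9,7)=9 f(9,9)=1
t=10: f(10,-2)=165 f(10,0)=242 f(10,2)=209 f(10,4)=120 f(10,6)=45 f(10,8)=10 f(10,10)=1
t=11: f(11,-3)=165 f(11,-1)=407 f(11,1)=451 f(11,3)=329 f(11,5)=165 f(11,7)=55 f(11,9)=11 f(11,11)=1
t=12: f(12,-2)=572 f(12,0)=858 f(12,2)=780 f(12,4)=494 f(12,6)=220 f(12,8)=66 f(12,10)=12 f(12,12)=1
t=13: f(13,-3)=572 f(13,-1)=1430 f(13,1)=1638 f(13,3)=1274 f(13,5)=714 f(13,7)=286 f(13,9)=78 f(13,11)=13 f(13,13)=1
t=14: f(14,-2)=2002 f(14,0)=3068 f(14,2)=2912 f(14,4)=1988 f(14,6)=1000 f(14,8)=364 f(14,10)=91 f(14,12)=14 f(14,14)=1
t=15: f(15,-3)=2002 f(15,-1)=5070 f(15,1)=5980 f(15,3)=4900 f(15,5)=2988 f(15,7)=1364 f(15,9)=455 f(15,11)=105 f(15,13)=15 f(15,15)=1
t=16: f(16,-2)=7072 f(16,0)=11050 f(16,2)=10880 f(16,4)=7888 f(16,6)=4352 f(16,8)=1819 f(16,10)=560 f(16,12)=120 f(16,14)=16 f(16,16)=1
t=17: f(17,-3)=7072 f(17,-1)=18122 f(17,1)=21930 f(17,3)=18768 f(17,5)=12240 f(17,7)=6171 f(17,9)=2379 f(17,11)=680 f(17,13)=136 f(17,15)=17 f(17,17)=1
t=18: f(18,-2)=25194 f(18,0)=40052 f(18,2)=40698 f(18,4)=31008 f(18,6)=18411 f(18,8)=8550 f(18,10)=3059 f(18,12)=816 f(18,14)=153 f(18,16)=18 f(18,18)=1
t=19: f(19,-3)=25194 f(19,-1)=65246 f(19,1)=80750 f(19,3)=71706 f(19,5)=49419 f(19,7)=26961 f(19,9)=11609 f(19,11)=3875 f(19,13)=969 f(19,15)=171 f(19,17)=19 f(19,19)=1
t=20: f(20,-2)=90440 f(20,0)=145996 f(20,2)=152456 f(20,4)=121125 f(20,6)=76380 f(20,8)=38570 f(20,10)=15484 f(20,12)=4844 f(20,14)=1140 f(20,16)=190 f(20,18)=20 f(20,20)=1
Σ_s f(20,s) = 646646
P = 646646/1048576 = 323323/524288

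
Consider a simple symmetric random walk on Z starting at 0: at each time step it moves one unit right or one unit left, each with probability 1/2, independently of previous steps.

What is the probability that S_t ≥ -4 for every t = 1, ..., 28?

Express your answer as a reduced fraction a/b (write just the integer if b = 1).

Answer: 87922215/134217728

Derivation:
Let f(t,s) = #length-t paths at position s with S_1..S_t all ≥ -4.
f(t,s) = f(t-1,s-1) + f(t-1,s+1) for s ≥ -4; f(t,s) = 0 for s < -4.
t=0: f(0,0)=1
t=1: f(1,-1)=1 f(1,1)=1
t=2: f(2,-2)=1 f(2,0)=2 f(2,2)=1
t=3: f(3,-3)=1 f(3,-1)=3 f(3,1)=3 f(3,3)=1
t=4: f(4,-4)=1 f(4,-2)=4 f(4,0)=6 f(4,2)=4 f(4,4)=1
t=5: f(5,-3)=5 f(5,-1)=10 f(5,1)=10 f(5,3)=5 f(5,5)=1
t=6: f(6,-4)=5 f(6,-2)=15 f(6,0)=20 f(6,2)=15 f(6,4)=6 f(6,6)=1
t=7: f(7,-3)=20 f(7,-1)=35 f(7,1)=35 f(7,3)=21 f(7,5)=7 f(7,7)=1
t=8: f(8,-4)=20 f(8,-2)=55 f(8,0)=70 f(8,2)=56 f(8,4)=28 f(8,6)=8 f(8,8)=1
t=9: f(9,-3)=75 f(9,-1)=125 f(9,1)=126 f(9,3)=84 f(9,5)=36 f(9,7)=9 f(9,9)=1
t=10: f(10,-4)=75 f(10,-2)=200 f(10,0)=251 f(10,2)=210 f(10,4)=120 f(10,6)=45 f(10,8)=10 f(10,10)=1
t=11: f(11,-3)=275 f(11,-1)=451 f(11,1)=461 f(11,3)=330 f(11,5)=165 f(11,7)=55 f(11,9)=11 f(11,11)=1
t=12: f(12,-4)=275 f(12,-2)=726 f(12,0)=912 f(12,2)=791 f(12,4)=495 f(12,6)=220 f(12,8)=66 f(12,10)=12 f(12,12)=1
t=13: f(13,-3)=1001 f(13,-1)=1638 f(13,1)=1703 f(13,3)=1286 f(13,5)=715 f(13,7)=286 f(13,9)=78 f(13,11)=13 f(13,13)=1
t=14: f(14,-4)=1001 f(14,-2)=2639 f(14,0)=3341 f(14,2)=2989 f(14,4)=2001 f(14,6)=1001 f(14,8)=364 f(14,10)=91 f(14,12)=14 f(14,14)=1
t=15: f(15,-3)=3640 f(15,-1)=5980 f(15,1)=6330 f(15,3)=4990 f(15,5)=3002 f(15,7)=1365 f(15,9)=455 f(15,11)=105 f(15,13)=15 f(15,15)=1
t=16: f(16,-4)=3640 f(16,-2)=9620 f(16,0)=12310 f(16,2)=11320 f(16,4)=7992 f(16,6)=4367 f(16,8)=1820 f(16,10)=560 f(16,12)=120 f(16,14)=16 f(16,16)=1
t=17: f(17,-3)=13260 f(17,-1)=21930 f(17,1)=23630 f(17,3)=19312 f(17,5)=12359 f(17,7)=6187 f(17,9)=2380 f(17,11)=680 f(17,13)=136 f(17,15)=17 f(17,17)=1
t=18: f(18,-4)=13260 f(18,-2)=35190 f(18,0)=45560 f(18,2)=42942 f(18,4)=31671 f(18,6)=18546 f(18,8)=8567 f(18,10)=3060 f(18,12)=816 f(18,14)=153 f(18,16)=18 f(18,18)=1
t=19: f(19,-3)=48450 f(19,-1)=80750 f(19,1)=88502 f(19,3)=74613 f(19,5)=50217 f(19,7)=27113 f(19,9)=11627 f(19,11)=3876 f(19,13)=969 f(19,15)=171 f(19,17)=19 f(19,19)=1
t=20: f(20,-4)=48450 f(20,-2)=129200 f(20,0)=169252 f(20,2)=163115 f(20,4)=124830 f(20,6)=77330 f(20,8)=38740 f(20,10)=15503 f(20,12)=4845 f(20,14)=1140 f(20,16)=190 f(20,18)=20 f(20,20)=1
t=21: f(21,-3)=177650 f(21,-1)=298452 f(21,1)=332367 f(21,3)=287945 f(21,5)=202160 f(21,7)=116070 f(21,9)=54243 f(21,11)=20348 f(21,13)=5985 f(21,15)=1330 f(21,17)=210 f(21,19)=21 f(21,21)=1
t=22: f(22,-4)=177650 f(22,-2)=476102 f(22,0)=630819 f(22,2)=620312 f(22,4)=490105 f(22,6)=318230 f(22,8)=170313 f(22,10)=74591 f(22,12)=26333 f(22,14)=7315 f(22,16)=1540 f(22,18)=231 f(22,20)=22 f(22,22)=1
t=23: f(23,-3)=653752 f(23,-1)=1106921 f(23,1)=1251131 f(23,3)=1110417 f(23,5)=808335 f(23,7)=488543 f(23,9)=244904 f(23,11)=100924 f(23,13)=33648 f(23,15)=8855 f(23,17)=1771 f(23,19)=253 f(23,21)=23 f(23,23)=1
t=24: f(24,-4)=653752 f(24,-2)=1760673 f(24,0)=2358052 f(24,2)=2361548 f(24,4)=1918752 f(24,6)=1296878 f(24,8)=733447 f(24,10)=345828 f(24,12)=134572 f(24,14)=42503 f(24,16)=10626 f(24,18)=2024 f(24,20)=276 f(24,22)=24 f(24,24)=1
t=25: f(25,-3)=2414425 f(25,-1)=4118725 f(25,1)=4719600 f(25,3)=4280300 f(25,5)=3215630 f(25,7)=2030325 f(25,9)=1079275 f(25,11)=480400 f(25,13)=177075 f(25,15)=53129 f(25,17)=12650 f(25,19)=2300 f(25,21)=300 f(25,23)=25 f(25,25)=1
t=26: f(26,-4)=2414425 f(26,-2)=6533150 f(26,0)=8838325 f(26,2)=8999900 f(26,4)=7495930 f(26,6)=5245955 f(26,8)=3109600 f(26,10)=1559675 f(26,12)=657475 f(26,14)=230204 f(26,16)=65779 f(26,18)=14950 f(26,20)=2600 f(26,22)=325 f(26,24)=26 f(26,26)=1
t=27: f(27,-3)=8947575 f(27,-1)=15371475 f(27,1)=17838225 f(27,3)=16495830 f(27,5)=12741885 f(27,7)=8355555 f(27,9)=4669275 f(27,11)=2217150 f(27,13)=887679 f(27,15)=295983 f(27,17)=80729 f(27,19)=17550 f(27,21)=2925 f(27,23)=351 f(27,25)=27 f(27,27)=1
t=28: f(28,-4)=8947575 f(28,-2)=24319050 f(28,0)=33209700 f(28,2)=34334055 f(28,4)=29237715 f(28,6)=21097440 f(28,8)=13024830 f(28,10)=6886425 f(28,12)=3104829 f(28,14)=1183662 f(28,16)=376712 f(28,18)=98279 f(28,20)=20475 f(28,22)=3276 f(28,24)=378 f(28,26)=28 f(28,28)=1
Σ_s f(28,s) = 175844430
P = 175844430/268435456 = 87922215/134217728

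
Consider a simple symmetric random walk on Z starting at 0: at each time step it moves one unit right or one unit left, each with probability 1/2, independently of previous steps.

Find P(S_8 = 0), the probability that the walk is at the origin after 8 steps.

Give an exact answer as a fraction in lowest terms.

To return to 0 after 8 steps: need exactly 4 steps of +1 and 4 of -1.
Favorable paths: C(8,4) = 70
Total paths: 2^8 = 256
P = 70/256 = 35/128

Answer: 35/128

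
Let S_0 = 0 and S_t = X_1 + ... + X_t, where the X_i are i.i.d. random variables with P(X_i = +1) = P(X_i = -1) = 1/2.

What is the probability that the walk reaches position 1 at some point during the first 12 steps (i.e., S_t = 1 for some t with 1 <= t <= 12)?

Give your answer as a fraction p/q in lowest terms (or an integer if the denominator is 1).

Answer: 793/1024

Derivation:
Count via complement. Let g(t,s) = #length-t paths at position s with S_1..S_t all ≠ 1.
g(t,s) = g(t-1,s-1) + g(t-1,s+1) for s ≠ 1; g(t,1) = 0.
t=0: g(0,0)=1
t=1: g(1,-1)=1
t=2: g(2,-2)=1 g(2,0)=1
t=3: g(3,-3)=1 g(3,-1)=2
t=4: g(4,-4)=1 g(4,-2)=3 g(4,0)=2
t=5: g(5,-5)=1 g(5,-3)=4 g(5,-1)=5
t=6: g(6,-6)=1 g(6,-4)=5 g(6,-2)=9 g(6,0)=5
t=7: g(7,-7)=1 g(7,-5)=6 g(7,-3)=14 g(7,-1)=14
t=8: g(8,-8)=1 g(8,-6)=7 g(8,-4)=20 g(8,-2)=28 g(8,0)=14
t=9: g(9,-9)=1 g(9,-7)=8 g(9,-5)=27 g(9,-3)=48 g(9,-1)=42
t=10: g(10,-10)=1 g(10,-8)=9 g(10,-6)=35 g(10,-4)=75 g(10,-2)=90 g(10,0)=42
t=11: g(11,-11)=1 g(11,-9)=10 g(11,-7)=44 g(11,-5)=110 g(11,-3)=165 g(11,-1)=132
t=12: g(12,-12)=1 g(12,-10)=11 g(12,-8)=54 g(12,-6)=154 g(12,-4)=275 g(12,-2)=297 g(12,0)=132
Paths never hitting 1: Σ_s g(12,s) = 924
Paths hitting 1: 2^12 - 924 = 3172
P = 3172/4096 = 793/1024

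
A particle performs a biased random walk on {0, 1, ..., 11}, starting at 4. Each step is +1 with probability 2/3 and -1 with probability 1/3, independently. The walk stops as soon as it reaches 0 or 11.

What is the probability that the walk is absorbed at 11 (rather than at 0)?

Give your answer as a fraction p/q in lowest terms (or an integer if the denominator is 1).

Biased walk: p = 2/3, q = 1/3, r = q/p = 1/2
Gambler's ruin: P(hit 11 before 0 | start at 4) = (1 - r^a)/(1 - r^N)
r^4 = 1/16; r^11 = 1/2048
P = (1 - 1/16) / (1 - 1/2048) = 15/16 / 2047/2048 = 1920/2047

Answer: 1920/2047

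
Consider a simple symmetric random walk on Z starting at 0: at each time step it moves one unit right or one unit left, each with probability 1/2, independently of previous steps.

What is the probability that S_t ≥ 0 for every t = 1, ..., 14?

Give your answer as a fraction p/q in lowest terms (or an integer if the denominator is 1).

Let f(t,s) = #length-t paths at position s with S_1..S_t all ≥ 0.
f(t,s) = f(t-1,s-1) + f(t-1,s+1) for s ≥ 0; f(t,s) = 0 for s < 0.
t=0: f(0,0)=1
t=1: f(1,1)=1
t=2: f(2,0)=1 f(2,2)=1
t=3: f(3,1)=2 f(3,3)=1
t=4: f(4,0)=2 f(4,2)=3 f(4,4)=1
t=5: f(5,1)=5 f(5,3)=4 f(5,5)=1
t=6: f(6,0)=5 f(6,2)=9 f(6,4)=5 f(6,6)=1
t=7: f(7,1)=14 f(7,3)=14 f(7,5)=6 f(7,7)=1
t=8: f(8,0)=14 f(8,2)=28 f(8,4)=20 f(8,6)=7 f(8,8)=1
t=9: f(9,1)=42 f(9,3)=48 f(9,5)=27 f(9,7)=8 f(9,9)=1
t=10: f(10,0)=42 f(10,2)=90 f(10,4)=75 f(10,6)=35 f(10,8)=9 f(10,10)=1
t=11: f(11,1)=132 f(11,3)=165 f(11,5)=110 f(11,7)=44 f(11,9)=10 f(11,11)=1
t=12: f(12,0)=132 f(12,2)=297 f(12,4)=275 f(12,6)=154 f(12,8)=54 f(12,10)=11 f(12,12)=1
t=13: f(13,1)=429 f(13,3)=572 f(13,5)=429 f(13,7)=208 f(13,9)=65 f(13,11)=12 f(13,13)=1
t=14: f(14,0)=429 f(14,2)=1001 f(14,4)=1001 f(14,6)=637 f(14,8)=273 f(14,10)=77 f(14,12)=13 f(14,14)=1
Σ_s f(14,s) = 3432
P = 3432/16384 = 429/2048

Answer: 429/2048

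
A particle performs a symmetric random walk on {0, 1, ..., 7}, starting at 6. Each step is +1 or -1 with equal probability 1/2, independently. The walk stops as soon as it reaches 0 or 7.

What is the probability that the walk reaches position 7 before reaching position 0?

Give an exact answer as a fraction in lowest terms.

Symmetric walk (p = 1/2): the harmonic-function argument gives P(hit 7 before 0 | start at 6) = a/N.
P = 6/7 = 6/7

Answer: 6/7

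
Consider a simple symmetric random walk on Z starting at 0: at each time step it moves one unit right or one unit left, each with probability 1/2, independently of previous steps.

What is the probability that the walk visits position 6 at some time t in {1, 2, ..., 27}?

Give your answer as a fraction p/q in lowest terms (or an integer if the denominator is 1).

Answer: 16628809/67108864

Derivation:
Count via complement. Let g(t,s) = #length-t paths at position s with S_1..S_t all ≠ 6.
g(t,s) = g(t-1,s-1) + g(t-1,s+1) for s ≠ 6; g(t,6) = 0.
t=0: g(0,0)=1
t=1: g(1,-1)=1 g(1,1)=1
t=2: g(2,-2)=1 g(2,0)=2 g(2,2)=1
t=3: g(3,-3)=1 g(3,-1)=3 g(3,1)=3 g(3,3)=1
t=4: g(4,-4)=1 g(4,-2)=4 g(4,0)=6 g(4,2)=4 g(4,4)=1
t=5: g(5,-5)=1 g(5,-3)=5 g(5,-1)=10 g(5,1)=10 g(5,3)=5 g(5,5)=1
t=6: g(6,-6)=1 g(6,-4)=6 g(6,-2)=15 g(6,0)=20 g(6,2)=15 g(6,4)=6
t=7: g(7,-7)=1 g(7,-5)=7 g(7,-3)=21 g(7,-1)=35 g(7,1)=35 g(7,3)=21 g(7,5)=6
t=8: g(8,-8)=1 g(8,-6)=8 g(8,-4)=28 g(8,-2)=56 g(8,0)=70 g(8,2)=56 g(8,4)=27
t=9: g(9,-9)=1 g(9,-7)=9 g(9,-5)=36 g(9,-3)=84 g(9,-1)=126 g(9,1)=126 g(9,3)=83 g(9,5)=27
t=10: g(10,-10)=1 g(10,-8)=10 g(10,-6)=45 g(10,-4)=120 g(10,-2)=210 g(10,0)=252 g(10,2)=209 g(10,4)=110
t=11: g(11,-11)=1 g(11,-9)=11 g(11,-7)=55 g(11,-5)=165 g(11,-3)=330 g(11,-1)=462 g(11,1)=461 g(11,3)=319 g(11,5)=110
t=12: g(12,-12)=1 g(12,-10)=12 g(12,-8)=66 g(12,-6)=220 g(12,-4)=495 g(12,-2)=792 g(12,0)=923 g(12,2)=780 g(12,4)=429
t=13: g(13,-13)=1 g(13,-11)=13 g(13,-9)=78 g(13,-7)=286 g(13,-5)=715 g(13,-3)=1287 g(13,-1)=1715 g(13,1)=1703 g(13,3)=1209 g(13,5)=429
t=14: g(14,-14)=1 g(14,-12)=14 g(14,-10)=91 g(14,-8)=364 g(14,-6)=1001 g(14,-4)=2002 g(14,-2)=3002 g(14,0)=3418 g(14,2)=2912 g(14,4)=1638
t=15: g(15,-15)=1 g(15,-13)=15 g(15,-11)=105 g(15,-9)=455 g(15,-7)=1365 g(15,-5)=3003 g(15,-3)=5004 g(15,-1)=6420 g(15,1)=6330 g(15,3)=4550 g(15,5)=1638
t=16: g(16,-16)=1 g(16,-14)=16 g(16,-12)=120 g(16,-10)=560 g(16,-8)=1820 g(16,-6)=4368 g(16,-4)=8007 g(16,-2)=11424 g(16,0)=12750 g(16,2)=10880 g(16,4)=6188
t=17: g(17,-17)=1 g(17,-15)=17 g(17,-13)=136 g(17,-11)=680 g(17,-9)=2380 g(17,-7)=6188 g(17,-5)=12375 g(17,-3)=19431 g(17,-1)=24174 g(17,1)=23630 g(17,3)=17068 g(17,5)=6188
t=18: g(18,-18)=1 g(18,-16)=18 g(18,-14)=153 g(18,-12)=816 g(18,-10)=3060 g(18,-8)=8568 g(18,-6)=18563 g(18,-4)=31806 g(18,-2)=43605 g(18,0)=47804 g(18,2)=40698 g(18,4)=23256
t=19: g(19,-19)=1 g(19,-17)=19 g(19,-15)=171 g(19,-13)=969 g(19,-11)=3876 g(19,-9)=11628 g(19,-7)=27131 g(19,-5)=50369 g(19,-3)=75411 g(19,-1)=91409 g(19,1)=88502 g(19,3)=63954 g(19,5)=23256
t=20: g(20,-20)=1 g(20,-18)=20 g(20,-16)=190 g(20,-14)=1140 g(20,-12)=4845 g(20,-10)=15504 g(20,-8)=38759 g(20,-6)=77500 g(20,-4)=125780 g(20,-2)=166820 g(20,0)=179911 g(20,2)=152456 g(20,4)=87210
t=21: g(21,-21)=1 g(21,-19)=21 g(21,-17)=210 g(21,-15)=1330 g(21,-13)=5985 g(21,-11)=20349 g(21,-9)=54263 g(21,-7)=116259 g(21,-5)=203280 g(21,-3)=292600 g(21,-1)=346731 g(21,1)=332367 g(21,3)=239666 g(21,5)=87210
t=22: g(22,-22)=1 g(22,-20)=22 g(22,-18)=231 g(22,-16)=1540 g(22,-14)=7315 g(22,-12)=26334 g(22,-10)=74612 g(22,-8)=170522 g(22,-6)=319539 g(22,-4)=495880 g(22,-2)=639331 g(22,0)=679098 g(22,2)=572033 g(22,4)=326876
t=23: g(23,-23)=1 g(23,-21)=23 g(23,-19)=253 g(23,-17)=1771 g(23,-15)=8855 g(23,-13)=33649 g(23,-11)=100946 g(23,-9)=245134 g(23,-7)=490061 g(23,-5)=815419 g(23,-3)=1135211 g(23,-1)=1318429 g(23,1)=1251131 g(23,3)=898909 g(23,5)=326876
t=24: g(24,-24)=1 g(24,-22)=24 g(24,-20)=276 g(24,-18)=2024 g(24,-16)=10626 g(24,-14)=42504 g(24,-12)=134595 g(24,-10)=346080 g(24,-8)=735195 g(24,-6)=1305480 g(24,-4)=1950630 g(24,-2)=2453640 g(24,0)=2569560 g(24,2)=2150040 g(24,4)=1225785
t=25: g(25,-25)=1 g(25,-23)=25 g(25,-21)=300 g(25,-19)=2300 g(25,-17)=12650 g(25,-15)=53130 g(25,-13)=177099 g(25,-11)=480675 g(25,-9)=1081275 g(25,-7)=2040675 g(25,-5)=3256110 g(25,-3)=4404270 g(25,-1)=5023200 g(25,1)=4719600 g(25,3)=3375825 g(25,5)=1225785
t=26: g(26,-26)=1 g(26,-24)=26 g(26,-22)=325 g(26,-20)=2600 g(26,-18)=14950 g(26,-16)=65780 g(26,-14)=230229 g(26,-12)=657774 g(26,-10)=1561950 g(26,-8)=3121950 g(26,-6)=5296785 g(26,-4)=7660380 g(26,-2)=9427470 g(26,0)=9742800 g(26,2)=8095425 g(26,4)=4601610
t=27: g(27,-27)=1 g(27,-25)=27 g(27,-23)=351 g(27,-21)=2925 g(27,-19)=17550 g(27,-17)=80730 g(27,-15)=296009 g(27,-13)=888003 g(27,-11)=2219724 g(27,-9)=4683900 g(27,-7)=8418735 g(27,-5)=12957165 g(27,-3)=17087850 g(27,-1)=19170270 g(27,1)=17838225 g(27,3)=12697035 g(27,5)=4601610
Paths never hitting 6: Σ_s g(27,s) = 100960110
Paths hitting 6: 2^27 - 100960110 = 33257618
P = 33257618/134217728 = 16628809/67108864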